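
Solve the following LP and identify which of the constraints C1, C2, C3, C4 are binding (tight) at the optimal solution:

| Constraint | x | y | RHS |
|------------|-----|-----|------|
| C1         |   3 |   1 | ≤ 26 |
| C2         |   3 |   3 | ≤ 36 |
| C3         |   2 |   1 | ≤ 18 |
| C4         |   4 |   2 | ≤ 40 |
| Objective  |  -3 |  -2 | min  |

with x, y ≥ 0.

At x = 6, y = 6, compute slack b - a·x for each constraint:
  C1: 26 − 24 = 2  (slack)
  C2: 36 − 36 = 0  (binding)
  C3: 18 − 18 = 0  (binding)
  C4: 40 − 36 = 4  (slack)

Optimal: x = 6, y = 6
Binding: C2, C3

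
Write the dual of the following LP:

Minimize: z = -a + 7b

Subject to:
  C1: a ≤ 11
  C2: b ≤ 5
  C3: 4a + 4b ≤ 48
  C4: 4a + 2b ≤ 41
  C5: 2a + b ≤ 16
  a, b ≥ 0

Primal min cᵀx s.t. Ax ≤ b, x ≥ 0  →  Dual max −bᵀy s.t. Aᵀy ≥ −c, y ≥ 0.

Maximize: z = -11y1 - 5y2 - 48y3 - 41y4 - 16y5

Subject to:
  y1 + 4y3 + 4y4 + 2y5 ≥ 1
  y2 + 4y3 + 2y4 + y5 ≥ -7
  y1, y2, y3, y4, y5 ≥ 0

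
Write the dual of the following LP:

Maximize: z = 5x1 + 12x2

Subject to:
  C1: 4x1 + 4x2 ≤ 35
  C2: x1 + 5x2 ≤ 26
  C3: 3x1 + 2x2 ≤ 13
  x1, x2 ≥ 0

Primal max cᵀx s.t. Ax ≤ b, x ≥ 0  →  Dual min bᵀy s.t. Aᵀy ≥ c, y ≥ 0.

Minimize: z = 35y1 + 26y2 + 13y3

Subject to:
  4y1 + y2 + 3y3 ≥ 5
  4y1 + 5y2 + 2y3 ≥ 12
  y1, y2, y3 ≥ 0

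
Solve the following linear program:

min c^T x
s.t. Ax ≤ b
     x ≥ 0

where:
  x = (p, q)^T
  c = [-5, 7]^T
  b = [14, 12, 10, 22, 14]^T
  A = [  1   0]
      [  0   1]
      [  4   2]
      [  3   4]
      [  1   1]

Evaluate the objective at each vertex of the feasible region:
  z(0, 0) = 0
  z(2.5, 0) = -12.5  ←
  z(0, 5) = 35
The minimum is at p = 2.5, q = 0.

p = 2.5, q = 0, z = -12.5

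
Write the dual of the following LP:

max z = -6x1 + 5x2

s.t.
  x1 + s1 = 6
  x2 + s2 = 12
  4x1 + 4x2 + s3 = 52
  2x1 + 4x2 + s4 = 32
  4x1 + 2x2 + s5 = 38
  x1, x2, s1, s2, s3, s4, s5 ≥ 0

Primal max cᵀx s.t. Ax ≤ b, x ≥ 0  →  Dual min bᵀy s.t. Aᵀy ≥ c, y ≥ 0.

Minimize: z = 6y1 + 12y2 + 52y3 + 32y4 + 38y5

Subject to:
  y1 + 4y3 + 2y4 + 4y5 ≥ -6
  y2 + 4y3 + 4y4 + 2y5 ≥ 5
  y1, y2, y3, y4, y5 ≥ 0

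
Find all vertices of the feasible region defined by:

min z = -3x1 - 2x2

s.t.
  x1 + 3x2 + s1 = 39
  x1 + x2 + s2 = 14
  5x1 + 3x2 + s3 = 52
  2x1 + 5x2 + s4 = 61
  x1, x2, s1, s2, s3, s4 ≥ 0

(0, 0), (10.4, 0), (5, 9), (3, 11), (0, 12.2)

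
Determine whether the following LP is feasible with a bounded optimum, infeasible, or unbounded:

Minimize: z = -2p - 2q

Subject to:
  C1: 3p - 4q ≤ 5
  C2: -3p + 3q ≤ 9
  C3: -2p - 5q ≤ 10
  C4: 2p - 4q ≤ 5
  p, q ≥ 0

Unbounded (objective can decrease without bound)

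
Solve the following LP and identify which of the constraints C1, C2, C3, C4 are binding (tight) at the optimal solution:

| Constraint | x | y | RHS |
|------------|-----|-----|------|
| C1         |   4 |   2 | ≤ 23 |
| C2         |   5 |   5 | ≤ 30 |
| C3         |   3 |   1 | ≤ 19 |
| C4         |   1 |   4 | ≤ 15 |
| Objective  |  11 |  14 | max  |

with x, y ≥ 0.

At x = 3, y = 3, compute slack b - a·x for each constraint:
  C1: 23 − 18 = 5  (slack)
  C2: 30 − 30 = 0  (binding)
  C3: 19 − 12 = 7  (slack)
  C4: 15 − 15 = 0  (binding)

Optimal: x = 3, y = 3
Binding: C2, C4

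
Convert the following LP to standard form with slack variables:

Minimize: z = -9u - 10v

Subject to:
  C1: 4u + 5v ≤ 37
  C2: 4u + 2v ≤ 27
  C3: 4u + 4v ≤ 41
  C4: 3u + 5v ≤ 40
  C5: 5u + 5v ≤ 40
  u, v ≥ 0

min z = -9u - 10v

s.t.
  4u + 5v + s1 = 37
  4u + 2v + s2 = 27
  4u + 4v + s3 = 41
  3u + 5v + s4 = 40
  5u + 5v + s5 = 40
  u, v, s1, s2, s3, s4, s5 ≥ 0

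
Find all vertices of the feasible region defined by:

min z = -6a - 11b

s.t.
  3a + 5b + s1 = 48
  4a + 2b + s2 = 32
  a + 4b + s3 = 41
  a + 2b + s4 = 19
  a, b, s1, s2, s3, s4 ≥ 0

(0, 0), (8, 0), (4.571, 6.857), (1, 9), (0, 9.5)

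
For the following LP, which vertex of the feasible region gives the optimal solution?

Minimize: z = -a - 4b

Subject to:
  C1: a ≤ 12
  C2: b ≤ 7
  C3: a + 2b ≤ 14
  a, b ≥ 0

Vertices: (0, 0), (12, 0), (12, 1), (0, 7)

Evaluate the objective at each vertex of the feasible region:
  z(0, 0) = 0
  z(12, 0) = -12
  z(12, 1) = -16
  z(0, 7) = -28  ←
The minimum is at a = 0, b = 7.

(0, 7)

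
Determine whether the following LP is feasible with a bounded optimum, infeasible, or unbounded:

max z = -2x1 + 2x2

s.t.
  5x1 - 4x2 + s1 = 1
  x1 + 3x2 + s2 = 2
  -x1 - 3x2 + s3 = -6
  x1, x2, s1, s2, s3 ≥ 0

Infeasible (no feasible solution exists)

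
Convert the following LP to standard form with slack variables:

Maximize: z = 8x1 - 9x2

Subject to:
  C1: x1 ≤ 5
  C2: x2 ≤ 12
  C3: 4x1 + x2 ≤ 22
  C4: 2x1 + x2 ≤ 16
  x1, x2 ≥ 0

max z = 8x1 - 9x2

s.t.
  x1 + s1 = 5
  x2 + s2 = 12
  4x1 + x2 + s3 = 22
  2x1 + x2 + s4 = 16
  x1, x2, s1, s2, s3, s4 ≥ 0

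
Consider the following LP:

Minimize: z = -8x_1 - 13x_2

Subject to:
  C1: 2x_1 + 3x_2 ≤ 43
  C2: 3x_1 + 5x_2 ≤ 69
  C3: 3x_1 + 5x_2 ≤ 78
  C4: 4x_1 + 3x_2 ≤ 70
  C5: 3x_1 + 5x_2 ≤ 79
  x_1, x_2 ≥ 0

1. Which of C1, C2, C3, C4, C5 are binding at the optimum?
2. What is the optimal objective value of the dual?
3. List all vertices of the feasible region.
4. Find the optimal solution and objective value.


1. C1, C2
2. -181
3. (0, 0), (17.5, 0), (13.5, 5.333), (8, 9), (0, 13.8)
4. x_1 = 8, x_2 = 9, z = -181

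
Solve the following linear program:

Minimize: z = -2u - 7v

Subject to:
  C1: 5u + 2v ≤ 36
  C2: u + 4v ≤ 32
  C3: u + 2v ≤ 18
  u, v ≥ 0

Evaluate the objective at each vertex of the feasible region:
  z(0, 0) = 0
  z(7.2, 0) = -14.4
  z(4.5, 6.75) = -56.25
  z(4, 7) = -57  ←
  z(0, 8) = -56
The minimum is at u = 4, v = 7.

u = 4, v = 7, z = -57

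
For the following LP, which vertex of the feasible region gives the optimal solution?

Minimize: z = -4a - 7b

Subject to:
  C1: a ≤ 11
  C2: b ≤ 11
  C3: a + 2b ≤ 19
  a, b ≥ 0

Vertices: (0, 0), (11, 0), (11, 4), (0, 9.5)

Evaluate the objective at each vertex of the feasible region:
  z(0, 0) = 0
  z(11, 0) = -44
  z(11, 4) = -72  ←
  z(0, 9.5) = -66.5
The minimum is at a = 11, b = 4.

(11, 4)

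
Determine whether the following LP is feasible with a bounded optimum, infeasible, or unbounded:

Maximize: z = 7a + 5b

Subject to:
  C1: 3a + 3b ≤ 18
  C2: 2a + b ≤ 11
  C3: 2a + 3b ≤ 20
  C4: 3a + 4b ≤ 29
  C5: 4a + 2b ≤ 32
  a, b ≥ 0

Feasible with a bounded optimal solution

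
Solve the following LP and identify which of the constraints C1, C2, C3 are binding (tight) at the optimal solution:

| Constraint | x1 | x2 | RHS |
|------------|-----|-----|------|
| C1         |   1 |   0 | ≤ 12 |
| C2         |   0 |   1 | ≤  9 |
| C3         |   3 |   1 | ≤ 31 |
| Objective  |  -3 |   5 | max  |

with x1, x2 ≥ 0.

At x1 = 0, x2 = 9, compute slack b - a·x for each constraint:
  C1: 12 − 0 = 12  (slack)
  C2: 9 − 9 = 0  (binding)
  C3: 31 − 9 = 22  (slack)

Optimal: x1 = 0, x2 = 9
Binding: C2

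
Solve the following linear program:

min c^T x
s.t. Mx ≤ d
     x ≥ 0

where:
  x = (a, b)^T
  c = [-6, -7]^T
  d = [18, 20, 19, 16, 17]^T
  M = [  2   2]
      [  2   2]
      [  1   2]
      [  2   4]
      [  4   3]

Evaluate the objective at each vertex of the feasible region:
  z(0, 0) = 0
  z(4.25, 0) = -25.5
  z(2, 3) = -33  ←
  z(0, 4) = -28
The minimum is at a = 2, b = 3.

a = 2, b = 3, z = -33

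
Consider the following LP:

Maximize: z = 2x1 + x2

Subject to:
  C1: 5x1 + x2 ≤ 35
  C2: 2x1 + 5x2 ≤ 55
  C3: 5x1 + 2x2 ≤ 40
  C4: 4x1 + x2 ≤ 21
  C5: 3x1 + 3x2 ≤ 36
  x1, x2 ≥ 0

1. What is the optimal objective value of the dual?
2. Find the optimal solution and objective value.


1. 15
2. x1 = 3, x2 = 9, z = 15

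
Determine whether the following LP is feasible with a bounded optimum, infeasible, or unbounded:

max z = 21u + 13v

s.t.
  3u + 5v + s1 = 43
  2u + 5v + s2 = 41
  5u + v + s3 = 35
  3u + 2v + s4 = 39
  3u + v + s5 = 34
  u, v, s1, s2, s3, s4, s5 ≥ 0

Feasible with a bounded optimal solution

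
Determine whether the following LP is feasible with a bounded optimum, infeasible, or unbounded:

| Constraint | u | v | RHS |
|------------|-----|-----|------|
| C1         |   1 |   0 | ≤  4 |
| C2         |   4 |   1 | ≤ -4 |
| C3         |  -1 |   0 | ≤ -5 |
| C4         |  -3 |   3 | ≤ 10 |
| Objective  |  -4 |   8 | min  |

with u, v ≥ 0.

Infeasible (no feasible solution exists)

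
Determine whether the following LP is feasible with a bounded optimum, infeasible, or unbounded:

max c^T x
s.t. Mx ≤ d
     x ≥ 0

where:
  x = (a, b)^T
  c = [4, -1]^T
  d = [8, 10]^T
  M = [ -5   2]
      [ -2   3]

Unbounded (objective can increase without bound)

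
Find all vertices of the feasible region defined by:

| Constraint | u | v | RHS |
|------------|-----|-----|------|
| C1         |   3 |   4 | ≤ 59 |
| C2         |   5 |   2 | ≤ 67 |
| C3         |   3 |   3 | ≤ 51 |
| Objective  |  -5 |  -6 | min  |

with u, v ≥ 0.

(0, 0), (13.4, 0), (11, 6), (9, 8), (0, 14.75)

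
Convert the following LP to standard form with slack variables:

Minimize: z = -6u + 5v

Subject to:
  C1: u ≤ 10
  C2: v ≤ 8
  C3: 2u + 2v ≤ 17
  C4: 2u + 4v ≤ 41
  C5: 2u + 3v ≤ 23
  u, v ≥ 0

min z = -6u + 5v

s.t.
  u + s1 = 10
  v + s2 = 8
  2u + 2v + s3 = 17
  2u + 4v + s4 = 41
  2u + 3v + s5 = 23
  u, v, s1, s2, s3, s4, s5 ≥ 0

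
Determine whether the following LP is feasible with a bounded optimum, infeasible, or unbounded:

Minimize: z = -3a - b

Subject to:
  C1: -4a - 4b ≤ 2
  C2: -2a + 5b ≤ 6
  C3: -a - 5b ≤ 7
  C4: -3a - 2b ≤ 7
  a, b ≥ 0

Unbounded (objective can decrease without bound)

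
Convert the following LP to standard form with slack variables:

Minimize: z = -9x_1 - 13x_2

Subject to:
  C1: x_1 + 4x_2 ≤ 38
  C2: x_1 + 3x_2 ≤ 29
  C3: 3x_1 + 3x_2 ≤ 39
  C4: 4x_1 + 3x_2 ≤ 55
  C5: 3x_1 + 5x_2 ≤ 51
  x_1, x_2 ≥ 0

min z = -9x_1 - 13x_2

s.t.
  x_1 + 4x_2 + s1 = 38
  x_1 + 3x_2 + s2 = 29
  3x_1 + 3x_2 + s3 = 39
  4x_1 + 3x_2 + s4 = 55
  3x_1 + 5x_2 + s5 = 51
  x_1, x_2, s1, s2, s3, s4, s5 ≥ 0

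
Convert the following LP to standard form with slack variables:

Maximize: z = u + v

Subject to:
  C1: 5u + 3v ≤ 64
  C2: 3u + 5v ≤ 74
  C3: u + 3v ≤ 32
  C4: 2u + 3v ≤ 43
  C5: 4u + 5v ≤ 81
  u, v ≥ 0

max z = u + v

s.t.
  5u + 3v + s1 = 64
  3u + 5v + s2 = 74
  u + 3v + s3 = 32
  2u + 3v + s4 = 43
  4u + 5v + s5 = 81
  u, v, s1, s2, s3, s4, s5 ≥ 0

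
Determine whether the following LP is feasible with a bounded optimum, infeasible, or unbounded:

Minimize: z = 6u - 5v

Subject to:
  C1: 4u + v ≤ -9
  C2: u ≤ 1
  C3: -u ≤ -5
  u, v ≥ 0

Infeasible (no feasible solution exists)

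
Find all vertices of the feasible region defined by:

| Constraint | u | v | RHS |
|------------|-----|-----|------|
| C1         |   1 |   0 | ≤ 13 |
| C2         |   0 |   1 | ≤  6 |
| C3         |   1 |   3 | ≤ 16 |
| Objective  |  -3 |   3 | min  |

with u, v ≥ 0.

(0, 0), (13, 0), (13, 1), (0, 5.333)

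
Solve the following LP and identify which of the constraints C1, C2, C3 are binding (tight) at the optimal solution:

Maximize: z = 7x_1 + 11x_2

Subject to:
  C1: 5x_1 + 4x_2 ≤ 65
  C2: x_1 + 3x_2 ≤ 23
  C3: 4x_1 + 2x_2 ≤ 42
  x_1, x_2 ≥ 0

At x_1 = 8, x_2 = 5, compute slack b - a·x for each constraint:
  C1: 65 − 60 = 5  (slack)
  C2: 23 − 23 = 0  (binding)
  C3: 42 − 42 = 0  (binding)

Optimal: x_1 = 8, x_2 = 5
Binding: C2, C3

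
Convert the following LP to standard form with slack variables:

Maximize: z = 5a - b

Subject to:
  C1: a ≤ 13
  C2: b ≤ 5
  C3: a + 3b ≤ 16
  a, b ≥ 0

max z = 5a - b

s.t.
  a + s1 = 13
  b + s2 = 5
  a + 3b + s3 = 16
  a, b, s1, s2, s3 ≥ 0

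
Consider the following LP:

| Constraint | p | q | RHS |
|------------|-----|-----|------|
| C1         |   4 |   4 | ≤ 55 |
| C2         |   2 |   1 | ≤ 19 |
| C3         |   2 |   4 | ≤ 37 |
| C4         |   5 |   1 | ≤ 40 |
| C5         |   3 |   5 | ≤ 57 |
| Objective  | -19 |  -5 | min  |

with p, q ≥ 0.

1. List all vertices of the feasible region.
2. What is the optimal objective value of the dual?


1. (0, 0), (8, 0), (7, 5), (6.5, 6), (0, 9.25)
2. -158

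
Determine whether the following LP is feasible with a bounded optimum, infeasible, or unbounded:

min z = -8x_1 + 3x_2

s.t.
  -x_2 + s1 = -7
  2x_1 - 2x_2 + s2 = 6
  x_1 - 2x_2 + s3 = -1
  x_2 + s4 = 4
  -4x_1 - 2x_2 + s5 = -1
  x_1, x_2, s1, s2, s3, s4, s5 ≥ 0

Infeasible (no feasible solution exists)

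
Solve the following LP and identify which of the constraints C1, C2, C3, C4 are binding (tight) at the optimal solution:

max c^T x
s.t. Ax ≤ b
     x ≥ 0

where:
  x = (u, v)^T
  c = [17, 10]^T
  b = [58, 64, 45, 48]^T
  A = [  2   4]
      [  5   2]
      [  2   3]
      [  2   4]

At u = 10, v = 7, compute slack b - a·x for each constraint:
  C1: 58 − 48 = 10  (slack)
  C2: 64 − 64 = 0  (binding)
  C3: 45 − 41 = 4  (slack)
  C4: 48 − 48 = 0  (binding)

Optimal: u = 10, v = 7
Binding: C2, C4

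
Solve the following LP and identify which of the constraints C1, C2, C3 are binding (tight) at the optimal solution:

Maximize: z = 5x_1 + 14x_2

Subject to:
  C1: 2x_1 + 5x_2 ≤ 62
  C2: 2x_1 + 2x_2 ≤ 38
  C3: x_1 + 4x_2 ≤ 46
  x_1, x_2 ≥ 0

At x_1 = 6, x_2 = 10, compute slack b - a·x for each constraint:
  C1: 62 − 62 = 0  (binding)
  C2: 38 − 32 = 6  (slack)
  C3: 46 − 46 = 0  (binding)

Optimal: x_1 = 6, x_2 = 10
Binding: C1, C3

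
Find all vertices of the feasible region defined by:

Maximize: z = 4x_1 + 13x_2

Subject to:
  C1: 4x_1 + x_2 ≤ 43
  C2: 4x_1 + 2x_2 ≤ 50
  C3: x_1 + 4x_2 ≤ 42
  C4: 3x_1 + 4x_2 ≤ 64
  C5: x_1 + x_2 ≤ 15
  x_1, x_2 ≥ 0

(0, 0), (10.75, 0), (9.333, 5.667), (6, 9), (0, 10.5)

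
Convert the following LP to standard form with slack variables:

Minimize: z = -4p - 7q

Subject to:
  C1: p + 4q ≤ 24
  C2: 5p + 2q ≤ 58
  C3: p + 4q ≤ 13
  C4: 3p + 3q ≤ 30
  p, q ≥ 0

min z = -4p - 7q

s.t.
  p + 4q + s1 = 24
  5p + 2q + s2 = 58
  p + 4q + s3 = 13
  3p + 3q + s4 = 30
  p, q, s1, s2, s3, s4 ≥ 0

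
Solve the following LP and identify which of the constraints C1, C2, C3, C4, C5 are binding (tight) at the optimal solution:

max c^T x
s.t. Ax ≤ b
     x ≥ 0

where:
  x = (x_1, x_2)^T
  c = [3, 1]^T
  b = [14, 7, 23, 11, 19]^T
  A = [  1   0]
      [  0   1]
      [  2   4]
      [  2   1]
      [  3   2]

At x_1 = 5.5, x_2 = 0, compute slack b - a·x for each constraint:
  C1: 14 − 5.5 = 8.5  (slack)
  C2: 7 − 0 = 7  (slack)
  C3: 23 − 11 = 12  (slack)
  C4: 11 − 11 = 0  (binding)
  C5: 19 − 16.5 = 2.5  (slack)

Optimal: x_1 = 5.5, x_2 = 0
Binding: C4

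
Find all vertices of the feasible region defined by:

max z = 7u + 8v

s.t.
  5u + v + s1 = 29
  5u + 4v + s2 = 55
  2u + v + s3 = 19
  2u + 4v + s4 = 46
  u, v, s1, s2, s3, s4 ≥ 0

(0, 0), (5.8, 0), (4.067, 8.667), (3, 10), (0, 11.5)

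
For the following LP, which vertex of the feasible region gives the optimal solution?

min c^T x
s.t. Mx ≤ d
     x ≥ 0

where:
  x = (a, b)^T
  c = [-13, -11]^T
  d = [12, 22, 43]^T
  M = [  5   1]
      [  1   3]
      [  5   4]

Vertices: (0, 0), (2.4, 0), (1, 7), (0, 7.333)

Evaluate the objective at each vertex of the feasible region:
  z(0, 0) = 0
  z(2.4, 0) = -31.2
  z(1, 7) = -90  ←
  z(0, 7.333) = -80.67
The minimum is at a = 1, b = 7.

(1, 7)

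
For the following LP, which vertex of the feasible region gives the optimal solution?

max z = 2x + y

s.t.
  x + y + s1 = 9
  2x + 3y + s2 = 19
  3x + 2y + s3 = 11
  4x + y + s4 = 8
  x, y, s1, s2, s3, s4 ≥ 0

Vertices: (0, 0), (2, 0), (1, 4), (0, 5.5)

Evaluate the objective at each vertex of the feasible region:
  z(0, 0) = 0
  z(2, 0) = 4
  z(1, 4) = 6  ←
  z(0, 5.5) = 5.5
The maximum is at x = 1, y = 4.

(1, 4)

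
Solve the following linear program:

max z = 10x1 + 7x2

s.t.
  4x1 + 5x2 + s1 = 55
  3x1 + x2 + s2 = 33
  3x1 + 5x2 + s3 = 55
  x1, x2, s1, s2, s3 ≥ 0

Evaluate the objective at each vertex of the feasible region:
  z(0, 0) = 0
  z(11, 0) = 110
  z(10, 3) = 121  ←
  z(0, 11) = 77
The maximum is at x1 = 10, x2 = 3.

x1 = 10, x2 = 3, z = 121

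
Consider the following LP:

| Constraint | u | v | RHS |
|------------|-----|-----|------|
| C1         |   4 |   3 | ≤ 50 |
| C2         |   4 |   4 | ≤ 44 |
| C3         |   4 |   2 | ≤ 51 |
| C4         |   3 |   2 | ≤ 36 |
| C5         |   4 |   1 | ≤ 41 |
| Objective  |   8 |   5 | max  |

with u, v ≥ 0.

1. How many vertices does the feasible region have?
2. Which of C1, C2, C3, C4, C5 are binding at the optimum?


1. 4
2. C2, C5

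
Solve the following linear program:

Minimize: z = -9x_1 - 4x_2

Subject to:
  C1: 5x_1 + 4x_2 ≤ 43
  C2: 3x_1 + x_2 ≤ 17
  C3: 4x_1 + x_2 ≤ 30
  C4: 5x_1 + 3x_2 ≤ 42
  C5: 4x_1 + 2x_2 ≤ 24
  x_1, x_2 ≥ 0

Evaluate the objective at each vertex of the feasible region:
  z(0, 0) = 0
  z(5.667, 0) = -51
  z(5, 2) = -53  ←
  z(1.667, 8.667) = -49.67
  z(0, 10.75) = -43
The minimum is at x_1 = 5, x_2 = 2.

x_1 = 5, x_2 = 2, z = -53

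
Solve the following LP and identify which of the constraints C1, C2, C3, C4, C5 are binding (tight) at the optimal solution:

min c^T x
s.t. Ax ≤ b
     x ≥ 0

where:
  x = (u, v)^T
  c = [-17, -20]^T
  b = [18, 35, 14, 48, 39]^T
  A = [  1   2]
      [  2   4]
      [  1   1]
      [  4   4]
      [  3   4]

At u = 9, v = 3, compute slack b - a·x for each constraint:
  C1: 18 − 15 = 3  (slack)
  C2: 35 − 30 = 5  (slack)
  C3: 14 − 12 = 2  (slack)
  C4: 48 − 48 = 0  (binding)
  C5: 39 − 39 = 0  (binding)

Optimal: u = 9, v = 3
Binding: C4, C5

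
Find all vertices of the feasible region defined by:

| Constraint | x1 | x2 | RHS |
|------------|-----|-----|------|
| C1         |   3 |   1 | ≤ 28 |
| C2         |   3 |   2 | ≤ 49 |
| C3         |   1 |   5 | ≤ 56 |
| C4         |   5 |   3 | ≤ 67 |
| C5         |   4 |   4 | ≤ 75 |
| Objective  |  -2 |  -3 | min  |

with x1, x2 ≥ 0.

(0, 0), (9.333, 0), (6, 10), (0, 11.2)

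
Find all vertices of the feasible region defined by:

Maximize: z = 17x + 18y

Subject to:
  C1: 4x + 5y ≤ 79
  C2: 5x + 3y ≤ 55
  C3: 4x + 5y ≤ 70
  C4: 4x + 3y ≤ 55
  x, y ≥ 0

(0, 0), (11, 0), (5, 10), (0, 14)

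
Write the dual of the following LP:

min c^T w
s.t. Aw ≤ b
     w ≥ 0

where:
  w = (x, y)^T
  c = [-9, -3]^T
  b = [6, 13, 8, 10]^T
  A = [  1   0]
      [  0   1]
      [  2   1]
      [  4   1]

Primal min cᵀx s.t. Ax ≤ b, x ≥ 0  →  Dual max −bᵀy s.t. Aᵀy ≥ −c, y ≥ 0.

Maximize: z = -6y1 - 13y2 - 8y3 - 10y4

Subject to:
  y1 + 2y3 + 4y4 ≥ 9
  y2 + y3 + y4 ≥ 3
  y1, y2, y3, y4 ≥ 0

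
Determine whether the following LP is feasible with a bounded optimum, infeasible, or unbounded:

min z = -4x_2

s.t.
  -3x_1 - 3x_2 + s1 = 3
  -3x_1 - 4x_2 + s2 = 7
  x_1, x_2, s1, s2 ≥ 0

Unbounded (objective can decrease without bound)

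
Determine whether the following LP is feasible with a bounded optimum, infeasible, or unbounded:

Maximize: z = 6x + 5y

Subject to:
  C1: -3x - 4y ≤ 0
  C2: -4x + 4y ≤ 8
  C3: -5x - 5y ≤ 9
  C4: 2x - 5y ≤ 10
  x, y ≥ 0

Unbounded (objective can increase without bound)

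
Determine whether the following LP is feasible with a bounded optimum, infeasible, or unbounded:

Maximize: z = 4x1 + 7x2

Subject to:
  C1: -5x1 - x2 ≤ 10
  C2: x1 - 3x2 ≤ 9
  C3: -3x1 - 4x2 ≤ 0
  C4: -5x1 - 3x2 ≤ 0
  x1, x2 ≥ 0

Unbounded (objective can increase without bound)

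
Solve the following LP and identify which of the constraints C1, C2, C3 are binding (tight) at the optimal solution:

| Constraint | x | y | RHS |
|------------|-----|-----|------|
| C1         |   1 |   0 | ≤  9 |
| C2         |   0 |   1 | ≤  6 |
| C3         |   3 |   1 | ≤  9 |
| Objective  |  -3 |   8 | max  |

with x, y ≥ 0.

At x = 0, y = 6, compute slack b - a·x for each constraint:
  C1: 9 − 0 = 9  (slack)
  C2: 6 − 6 = 0  (binding)
  C3: 9 − 6 = 3  (slack)

Optimal: x = 0, y = 6
Binding: C2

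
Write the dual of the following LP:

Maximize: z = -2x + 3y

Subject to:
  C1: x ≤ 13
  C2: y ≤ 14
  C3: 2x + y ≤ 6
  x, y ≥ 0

Primal max cᵀx s.t. Ax ≤ b, x ≥ 0  →  Dual min bᵀy s.t. Aᵀy ≥ c, y ≥ 0.

Minimize: z = 13y1 + 14y2 + 6y3

Subject to:
  y1 + 2y3 ≥ -2
  y2 + y3 ≥ 3
  y1, y2, y3 ≥ 0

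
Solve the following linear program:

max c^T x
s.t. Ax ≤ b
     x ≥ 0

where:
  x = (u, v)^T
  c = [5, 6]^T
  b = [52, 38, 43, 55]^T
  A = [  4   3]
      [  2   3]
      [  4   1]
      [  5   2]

Evaluate the objective at each vertex of the feasible region:
  z(0, 0) = 0
  z(10.75, 0) = 53.75
  z(10.33, 1.667) = 61.67
  z(8.714, 5.714) = 77.86
  z(7, 8) = 83  ←
  z(0, 12.67) = 76
The maximum is at u = 7, v = 8.

u = 7, v = 8, z = 83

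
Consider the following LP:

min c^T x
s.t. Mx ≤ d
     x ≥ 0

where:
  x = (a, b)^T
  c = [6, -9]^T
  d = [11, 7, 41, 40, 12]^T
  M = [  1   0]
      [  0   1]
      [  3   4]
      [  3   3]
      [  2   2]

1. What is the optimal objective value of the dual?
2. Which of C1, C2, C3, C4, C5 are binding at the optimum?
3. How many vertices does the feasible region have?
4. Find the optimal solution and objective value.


1. -54
2. C5
3. 3
4. a = 0, b = 6, z = -54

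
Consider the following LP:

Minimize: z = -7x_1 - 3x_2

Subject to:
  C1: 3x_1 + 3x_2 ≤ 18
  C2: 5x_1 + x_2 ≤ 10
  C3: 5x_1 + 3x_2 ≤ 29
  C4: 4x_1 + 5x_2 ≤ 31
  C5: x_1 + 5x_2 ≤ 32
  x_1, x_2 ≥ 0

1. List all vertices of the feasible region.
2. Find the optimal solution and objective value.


1. (0, 0), (2, 0), (1, 5), (0, 6)
2. x_1 = 1, x_2 = 5, z = -22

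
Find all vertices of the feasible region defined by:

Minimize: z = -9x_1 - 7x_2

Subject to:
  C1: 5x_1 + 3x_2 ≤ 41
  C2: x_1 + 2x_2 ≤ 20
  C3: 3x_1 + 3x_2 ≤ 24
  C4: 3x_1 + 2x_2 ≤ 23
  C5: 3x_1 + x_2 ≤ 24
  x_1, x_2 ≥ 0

(0, 0), (7.667, 0), (7, 1), (0, 8)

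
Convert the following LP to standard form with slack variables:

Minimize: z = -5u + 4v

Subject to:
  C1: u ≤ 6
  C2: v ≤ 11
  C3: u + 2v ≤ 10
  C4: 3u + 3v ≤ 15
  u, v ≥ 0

min z = -5u + 4v

s.t.
  u + s1 = 6
  v + s2 = 11
  u + 2v + s3 = 10
  3u + 3v + s4 = 15
  u, v, s1, s2, s3, s4 ≥ 0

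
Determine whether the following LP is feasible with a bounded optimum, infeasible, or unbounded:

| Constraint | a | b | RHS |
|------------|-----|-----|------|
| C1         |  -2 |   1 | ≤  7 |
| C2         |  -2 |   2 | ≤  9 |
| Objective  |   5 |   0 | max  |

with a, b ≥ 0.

Unbounded (objective can increase without bound)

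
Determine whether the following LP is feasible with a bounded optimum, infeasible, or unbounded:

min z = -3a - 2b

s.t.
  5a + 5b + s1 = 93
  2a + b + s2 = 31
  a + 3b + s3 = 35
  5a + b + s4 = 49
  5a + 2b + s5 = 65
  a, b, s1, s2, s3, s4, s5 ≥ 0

Feasible with a bounded optimal solution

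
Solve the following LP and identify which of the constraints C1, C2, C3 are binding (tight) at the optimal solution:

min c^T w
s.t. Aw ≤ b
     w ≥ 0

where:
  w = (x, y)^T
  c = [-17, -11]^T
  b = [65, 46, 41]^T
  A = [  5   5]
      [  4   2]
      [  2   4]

At x = 10, y = 3, compute slack b - a·x for each constraint:
  C1: 65 − 65 = 0  (binding)
  C2: 46 − 46 = 0  (binding)
  C3: 41 − 32 = 9  (slack)

Optimal: x = 10, y = 3
Binding: C1, C2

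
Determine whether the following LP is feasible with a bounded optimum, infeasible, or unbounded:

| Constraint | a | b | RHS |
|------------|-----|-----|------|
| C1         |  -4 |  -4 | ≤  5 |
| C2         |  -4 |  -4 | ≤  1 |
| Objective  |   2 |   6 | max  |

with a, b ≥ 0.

Unbounded (objective can increase without bound)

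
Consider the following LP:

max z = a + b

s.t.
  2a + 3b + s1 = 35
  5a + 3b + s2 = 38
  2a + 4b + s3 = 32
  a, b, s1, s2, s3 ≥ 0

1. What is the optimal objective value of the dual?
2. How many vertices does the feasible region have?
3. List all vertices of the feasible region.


1. 10
2. 4
3. (0, 0), (7.6, 0), (4, 6), (0, 8)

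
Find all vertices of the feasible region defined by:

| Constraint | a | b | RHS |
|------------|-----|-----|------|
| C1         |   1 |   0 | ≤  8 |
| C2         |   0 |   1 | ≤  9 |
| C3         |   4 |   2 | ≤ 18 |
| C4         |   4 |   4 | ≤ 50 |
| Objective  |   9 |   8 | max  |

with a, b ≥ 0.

(0, 0), (4.5, 0), (0, 9)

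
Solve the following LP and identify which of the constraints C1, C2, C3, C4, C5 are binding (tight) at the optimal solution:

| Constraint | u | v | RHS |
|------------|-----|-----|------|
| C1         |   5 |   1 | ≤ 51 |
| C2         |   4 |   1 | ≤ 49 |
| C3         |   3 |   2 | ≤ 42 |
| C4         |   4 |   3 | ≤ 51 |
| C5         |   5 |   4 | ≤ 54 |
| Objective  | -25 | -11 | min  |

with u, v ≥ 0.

At u = 10, v = 1, compute slack b - a·x for each constraint:
  C1: 51 − 51 = 0  (binding)
  C2: 49 − 41 = 8  (slack)
  C3: 42 − 32 = 10  (slack)
  C4: 51 − 43 = 8  (slack)
  C5: 54 − 54 = 0  (binding)

Optimal: u = 10, v = 1
Binding: C1, C5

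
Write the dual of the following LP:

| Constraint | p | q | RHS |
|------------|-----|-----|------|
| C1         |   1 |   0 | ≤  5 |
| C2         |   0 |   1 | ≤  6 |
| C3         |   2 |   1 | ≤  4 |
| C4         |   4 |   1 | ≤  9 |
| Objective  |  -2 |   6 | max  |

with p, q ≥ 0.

Primal max cᵀx s.t. Ax ≤ b, x ≥ 0  →  Dual min bᵀy s.t. Aᵀy ≥ c, y ≥ 0.

Minimize: z = 5y1 + 6y2 + 4y3 + 9y4

Subject to:
  y1 + 2y3 + 4y4 ≥ -2
  y2 + y3 + y4 ≥ 6
  y1, y2, y3, y4 ≥ 0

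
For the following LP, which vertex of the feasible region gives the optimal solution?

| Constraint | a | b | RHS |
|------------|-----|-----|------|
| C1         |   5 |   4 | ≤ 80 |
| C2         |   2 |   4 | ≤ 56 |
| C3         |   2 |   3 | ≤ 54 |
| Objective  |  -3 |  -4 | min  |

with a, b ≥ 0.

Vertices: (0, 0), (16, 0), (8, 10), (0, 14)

Evaluate the objective at each vertex of the feasible region:
  z(0, 0) = 0
  z(16, 0) = -48
  z(8, 10) = -64  ←
  z(0, 14) = -56
The minimum is at a = 8, b = 10.

(8, 10)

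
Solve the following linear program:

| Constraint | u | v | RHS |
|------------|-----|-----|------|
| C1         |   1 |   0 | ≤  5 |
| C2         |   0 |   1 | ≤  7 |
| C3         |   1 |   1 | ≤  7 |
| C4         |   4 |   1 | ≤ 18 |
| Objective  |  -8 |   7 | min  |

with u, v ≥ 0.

Evaluate the objective at each vertex of the feasible region:
  z(0, 0) = 0
  z(4.5, 0) = -36  ←
  z(3.667, 3.333) = -6
  z(0, 7) = 49
The minimum is at u = 4.5, v = 0.

u = 4.5, v = 0, z = -36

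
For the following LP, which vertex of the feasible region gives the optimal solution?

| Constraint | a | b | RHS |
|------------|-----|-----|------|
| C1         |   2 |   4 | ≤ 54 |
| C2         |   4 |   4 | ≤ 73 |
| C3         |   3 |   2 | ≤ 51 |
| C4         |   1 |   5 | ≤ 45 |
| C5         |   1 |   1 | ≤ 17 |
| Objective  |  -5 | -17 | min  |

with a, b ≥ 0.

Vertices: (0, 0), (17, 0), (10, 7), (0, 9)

Evaluate the objective at each vertex of the feasible region:
  z(0, 0) = 0
  z(17, 0) = -85
  z(10, 7) = -169  ←
  z(0, 9) = -153
The minimum is at a = 10, b = 7.

(10, 7)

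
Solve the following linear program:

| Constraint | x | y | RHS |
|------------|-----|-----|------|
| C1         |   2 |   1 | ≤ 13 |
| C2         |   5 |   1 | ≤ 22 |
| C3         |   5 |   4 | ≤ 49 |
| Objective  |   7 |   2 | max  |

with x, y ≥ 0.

Evaluate the objective at each vertex of the feasible region:
  z(0, 0) = 0
  z(4.4, 0) = 30.8
  z(3, 7) = 35  ←
  z(1, 11) = 29
  z(0, 12.25) = 24.5
The maximum is at x = 3, y = 7.

x = 3, y = 7, z = 35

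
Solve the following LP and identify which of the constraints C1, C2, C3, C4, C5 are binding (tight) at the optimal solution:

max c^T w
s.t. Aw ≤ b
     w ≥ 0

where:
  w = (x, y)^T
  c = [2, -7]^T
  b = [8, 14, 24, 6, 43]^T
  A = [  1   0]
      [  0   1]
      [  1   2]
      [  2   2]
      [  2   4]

At x = 3, y = 0, compute slack b - a·x for each constraint:
  C1: 8 − 3 = 5  (slack)
  C2: 14 − 0 = 14  (slack)
  C3: 24 − 3 = 21  (slack)
  C4: 6 − 6 = 0  (binding)
  C5: 43 − 6 = 37  (slack)

Optimal: x = 3, y = 0
Binding: C4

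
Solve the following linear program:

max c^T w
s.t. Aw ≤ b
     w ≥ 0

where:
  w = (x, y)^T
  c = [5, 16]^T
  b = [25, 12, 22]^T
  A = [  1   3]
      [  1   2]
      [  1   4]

Evaluate the objective at each vertex of the feasible region:
  z(0, 0) = 0
  z(12, 0) = 60
  z(2, 5) = 90  ←
  z(0, 5.5) = 88
The maximum is at x = 2, y = 5.

x = 2, y = 5, z = 90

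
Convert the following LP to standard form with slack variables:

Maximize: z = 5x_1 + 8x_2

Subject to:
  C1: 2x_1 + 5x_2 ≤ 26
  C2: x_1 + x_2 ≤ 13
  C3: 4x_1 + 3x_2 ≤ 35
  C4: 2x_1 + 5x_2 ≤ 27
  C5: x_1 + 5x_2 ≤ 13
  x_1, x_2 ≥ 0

max z = 5x_1 + 8x_2

s.t.
  2x_1 + 5x_2 + s1 = 26
  x_1 + x_2 + s2 = 13
  4x_1 + 3x_2 + s3 = 35
  2x_1 + 5x_2 + s4 = 27
  x_1 + 5x_2 + s5 = 13
  x_1, x_2, s1, s2, s3, s4, s5 ≥ 0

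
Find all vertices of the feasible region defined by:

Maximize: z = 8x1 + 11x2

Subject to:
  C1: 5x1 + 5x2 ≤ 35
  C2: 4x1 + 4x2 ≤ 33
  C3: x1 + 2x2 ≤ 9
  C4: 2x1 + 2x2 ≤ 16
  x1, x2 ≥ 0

(0, 0), (7, 0), (5, 2), (0, 4.5)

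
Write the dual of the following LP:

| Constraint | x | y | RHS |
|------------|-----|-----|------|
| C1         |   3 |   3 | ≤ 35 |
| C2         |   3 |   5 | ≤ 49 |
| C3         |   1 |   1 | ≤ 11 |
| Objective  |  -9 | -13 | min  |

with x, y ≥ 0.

Primal min cᵀx s.t. Ax ≤ b, x ≥ 0  →  Dual max −bᵀy s.t. Aᵀy ≥ −c, y ≥ 0.

Maximize: z = -35y1 - 49y2 - 11y3

Subject to:
  3y1 + 3y2 + y3 ≥ 9
  3y1 + 5y2 + y3 ≥ 13
  y1, y2, y3 ≥ 0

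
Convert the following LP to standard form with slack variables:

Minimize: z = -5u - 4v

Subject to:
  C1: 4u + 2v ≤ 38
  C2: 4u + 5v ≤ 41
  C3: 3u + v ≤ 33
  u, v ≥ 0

min z = -5u - 4v

s.t.
  4u + 2v + s1 = 38
  4u + 5v + s2 = 41
  3u + v + s3 = 33
  u, v, s1, s2, s3 ≥ 0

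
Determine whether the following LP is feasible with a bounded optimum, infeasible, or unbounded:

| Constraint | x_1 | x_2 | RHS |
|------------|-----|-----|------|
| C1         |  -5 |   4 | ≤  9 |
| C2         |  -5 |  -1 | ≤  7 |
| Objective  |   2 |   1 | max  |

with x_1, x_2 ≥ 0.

Unbounded (objective can increase without bound)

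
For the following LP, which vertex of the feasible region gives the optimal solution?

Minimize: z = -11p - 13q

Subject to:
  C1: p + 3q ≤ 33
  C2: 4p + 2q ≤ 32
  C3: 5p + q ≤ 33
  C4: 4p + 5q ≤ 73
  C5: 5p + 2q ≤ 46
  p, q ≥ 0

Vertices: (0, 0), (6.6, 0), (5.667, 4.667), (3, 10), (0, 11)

Evaluate the objective at each vertex of the feasible region:
  z(0, 0) = 0
  z(6.6, 0) = -72.6
  z(5.667, 4.667) = -123
  z(3, 10) = -163  ←
  z(0, 11) = -143
The minimum is at p = 3, q = 10.

(3, 10)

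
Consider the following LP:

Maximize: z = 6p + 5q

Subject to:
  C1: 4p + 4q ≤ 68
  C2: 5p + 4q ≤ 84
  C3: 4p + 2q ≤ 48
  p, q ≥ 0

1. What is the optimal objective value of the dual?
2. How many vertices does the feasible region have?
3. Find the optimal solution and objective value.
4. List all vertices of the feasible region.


1. 92
2. 4
3. p = 7, q = 10, z = 92
4. (0, 0), (12, 0), (7, 10), (0, 17)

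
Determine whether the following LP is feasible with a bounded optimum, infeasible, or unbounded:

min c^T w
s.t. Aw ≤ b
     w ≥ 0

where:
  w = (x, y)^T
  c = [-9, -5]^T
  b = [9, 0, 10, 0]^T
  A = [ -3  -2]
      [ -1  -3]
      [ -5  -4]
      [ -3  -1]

Unbounded (objective can decrease without bound)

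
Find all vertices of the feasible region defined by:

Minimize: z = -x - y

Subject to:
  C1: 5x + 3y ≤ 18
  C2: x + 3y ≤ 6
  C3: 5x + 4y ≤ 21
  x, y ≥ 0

(0, 0), (3.6, 0), (3, 1), (0, 2)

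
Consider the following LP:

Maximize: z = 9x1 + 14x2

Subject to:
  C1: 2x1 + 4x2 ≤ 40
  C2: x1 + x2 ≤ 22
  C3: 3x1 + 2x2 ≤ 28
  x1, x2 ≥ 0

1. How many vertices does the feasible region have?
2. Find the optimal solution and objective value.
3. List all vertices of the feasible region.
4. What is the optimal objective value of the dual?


1. 4
2. x1 = 4, x2 = 8, z = 148
3. (0, 0), (9.333, 0), (4, 8), (0, 10)
4. 148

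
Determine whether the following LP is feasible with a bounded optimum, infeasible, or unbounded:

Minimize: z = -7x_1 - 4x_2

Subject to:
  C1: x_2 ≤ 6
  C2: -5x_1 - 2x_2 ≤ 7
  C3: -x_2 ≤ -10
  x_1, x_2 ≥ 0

Infeasible (no feasible solution exists)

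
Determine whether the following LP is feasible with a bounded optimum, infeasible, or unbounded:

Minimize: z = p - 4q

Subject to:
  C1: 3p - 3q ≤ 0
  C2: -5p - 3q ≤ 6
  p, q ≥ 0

Unbounded (objective can decrease without bound)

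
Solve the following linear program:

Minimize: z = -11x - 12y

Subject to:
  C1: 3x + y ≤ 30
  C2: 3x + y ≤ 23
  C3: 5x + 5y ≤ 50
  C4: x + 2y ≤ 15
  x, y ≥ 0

Evaluate the objective at each vertex of the feasible region:
  z(0, 0) = 0
  z(7.667, 0) = -84.33
  z(6.5, 3.5) = -113.5
  z(5, 5) = -115  ←
  z(0, 7.5) = -90
The minimum is at x = 5, y = 5.

x = 5, y = 5, z = -115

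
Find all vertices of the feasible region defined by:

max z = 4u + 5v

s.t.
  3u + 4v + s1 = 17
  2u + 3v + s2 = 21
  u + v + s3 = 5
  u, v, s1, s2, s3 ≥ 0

(0, 0), (5, 0), (3, 2), (0, 4.25)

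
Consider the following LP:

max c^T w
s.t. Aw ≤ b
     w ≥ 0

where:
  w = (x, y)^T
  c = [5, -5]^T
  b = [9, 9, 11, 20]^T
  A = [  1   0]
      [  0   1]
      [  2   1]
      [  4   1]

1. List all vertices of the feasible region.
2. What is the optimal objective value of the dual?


1. (0, 0), (5, 0), (4.5, 2), (1, 9), (0, 9)
2. 25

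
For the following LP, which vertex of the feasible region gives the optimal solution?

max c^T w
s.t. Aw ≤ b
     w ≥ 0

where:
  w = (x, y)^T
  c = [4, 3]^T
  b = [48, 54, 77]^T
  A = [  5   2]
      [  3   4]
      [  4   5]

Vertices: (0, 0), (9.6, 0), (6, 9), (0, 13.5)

Evaluate the objective at each vertex of the feasible region:
  z(0, 0) = 0
  z(9.6, 0) = 38.4
  z(6, 9) = 51  ←
  z(0, 13.5) = 40.5
The maximum is at x = 6, y = 9.

(6, 9)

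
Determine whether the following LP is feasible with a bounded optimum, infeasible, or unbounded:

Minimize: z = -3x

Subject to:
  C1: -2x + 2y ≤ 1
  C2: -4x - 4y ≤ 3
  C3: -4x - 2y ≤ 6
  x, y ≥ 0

Unbounded (objective can decrease without bound)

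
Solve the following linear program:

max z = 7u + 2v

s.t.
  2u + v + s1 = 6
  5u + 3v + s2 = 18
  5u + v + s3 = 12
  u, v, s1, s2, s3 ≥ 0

Evaluate the objective at each vertex of the feasible region:
  z(0, 0) = 0
  z(2.4, 0) = 16.8
  z(2, 2) = 18  ←
  z(0, 6) = 12
The maximum is at u = 2, v = 2.

u = 2, v = 2, z = 18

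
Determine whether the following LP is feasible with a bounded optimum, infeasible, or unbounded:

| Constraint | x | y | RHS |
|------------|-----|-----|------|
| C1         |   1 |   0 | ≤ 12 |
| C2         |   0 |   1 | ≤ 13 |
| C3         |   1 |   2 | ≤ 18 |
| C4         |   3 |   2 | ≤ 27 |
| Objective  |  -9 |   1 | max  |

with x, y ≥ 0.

Feasible with a bounded optimal solution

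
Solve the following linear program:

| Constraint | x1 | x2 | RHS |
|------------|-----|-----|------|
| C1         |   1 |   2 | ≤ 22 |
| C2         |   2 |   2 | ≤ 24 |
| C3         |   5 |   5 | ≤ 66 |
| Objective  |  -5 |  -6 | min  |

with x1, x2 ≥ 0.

Evaluate the objective at each vertex of the feasible region:
  z(0, 0) = 0
  z(12, 0) = -60
  z(2, 10) = -70  ←
  z(0, 11) = -66
The minimum is at x1 = 2, x2 = 10.

x1 = 2, x2 = 10, z = -70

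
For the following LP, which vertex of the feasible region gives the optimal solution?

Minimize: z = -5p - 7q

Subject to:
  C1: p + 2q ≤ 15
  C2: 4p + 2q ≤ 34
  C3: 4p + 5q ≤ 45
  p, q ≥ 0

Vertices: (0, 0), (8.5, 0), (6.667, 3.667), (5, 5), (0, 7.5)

Evaluate the objective at each vertex of the feasible region:
  z(0, 0) = 0
  z(8.5, 0) = -42.5
  z(6.667, 3.667) = -59
  z(5, 5) = -60  ←
  z(0, 7.5) = -52.5
The minimum is at p = 5, q = 5.

(5, 5)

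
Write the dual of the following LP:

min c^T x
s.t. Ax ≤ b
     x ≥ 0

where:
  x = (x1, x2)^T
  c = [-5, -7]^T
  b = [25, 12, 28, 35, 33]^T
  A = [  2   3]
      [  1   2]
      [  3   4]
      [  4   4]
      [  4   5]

Primal min cᵀx s.t. Ax ≤ b, x ≥ 0  →  Dual max −bᵀy s.t. Aᵀy ≥ −c, y ≥ 0.

Maximize: z = -25y1 - 12y2 - 28y3 - 35y4 - 33y5

Subject to:
  2y1 + y2 + 3y3 + 4y4 + 4y5 ≥ 5
  3y1 + 2y2 + 4y3 + 4y4 + 5y5 ≥ 7
  y1, y2, y3, y4, y5 ≥ 0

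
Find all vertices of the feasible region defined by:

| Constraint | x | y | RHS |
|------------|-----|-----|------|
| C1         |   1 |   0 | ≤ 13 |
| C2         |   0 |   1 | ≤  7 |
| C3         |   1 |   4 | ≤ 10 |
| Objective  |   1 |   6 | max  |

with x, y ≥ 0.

(0, 0), (10, 0), (0, 2.5)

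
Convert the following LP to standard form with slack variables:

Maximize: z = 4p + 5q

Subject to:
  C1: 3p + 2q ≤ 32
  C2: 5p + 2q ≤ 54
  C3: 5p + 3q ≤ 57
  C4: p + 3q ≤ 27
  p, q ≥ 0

max z = 4p + 5q

s.t.
  3p + 2q + s1 = 32
  5p + 2q + s2 = 54
  5p + 3q + s3 = 57
  p + 3q + s4 = 27
  p, q, s1, s2, s3, s4 ≥ 0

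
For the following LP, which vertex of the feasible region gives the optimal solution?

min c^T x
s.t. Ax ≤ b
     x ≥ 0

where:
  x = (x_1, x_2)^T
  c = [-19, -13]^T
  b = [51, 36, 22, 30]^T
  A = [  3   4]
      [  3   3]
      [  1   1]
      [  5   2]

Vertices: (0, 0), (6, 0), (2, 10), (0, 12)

Evaluate the objective at each vertex of the feasible region:
  z(0, 0) = 0
  z(6, 0) = -114
  z(2, 10) = -168  ←
  z(0, 12) = -156
The minimum is at x_1 = 2, x_2 = 10.

(2, 10)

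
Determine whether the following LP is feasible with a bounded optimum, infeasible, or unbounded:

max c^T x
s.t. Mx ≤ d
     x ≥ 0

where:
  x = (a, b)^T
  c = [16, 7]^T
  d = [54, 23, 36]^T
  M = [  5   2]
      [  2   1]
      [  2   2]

Feasible with a bounded optimal solution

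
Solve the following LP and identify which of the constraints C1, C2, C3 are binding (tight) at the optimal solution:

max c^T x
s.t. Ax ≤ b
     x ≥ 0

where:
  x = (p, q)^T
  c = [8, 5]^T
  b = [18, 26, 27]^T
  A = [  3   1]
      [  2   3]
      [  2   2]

At p = 4, q = 6, compute slack b - a·x for each constraint:
  C1: 18 − 18 = 0  (binding)
  C2: 26 − 26 = 0  (binding)
  C3: 27 − 20 = 7  (slack)

Optimal: p = 4, q = 6
Binding: C1, C2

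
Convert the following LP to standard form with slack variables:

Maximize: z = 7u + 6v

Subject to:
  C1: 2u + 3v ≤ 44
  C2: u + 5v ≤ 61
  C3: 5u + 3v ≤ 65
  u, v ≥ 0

max z = 7u + 6v

s.t.
  2u + 3v + s1 = 44
  u + 5v + s2 = 61
  5u + 3v + s3 = 65
  u, v, s1, s2, s3 ≥ 0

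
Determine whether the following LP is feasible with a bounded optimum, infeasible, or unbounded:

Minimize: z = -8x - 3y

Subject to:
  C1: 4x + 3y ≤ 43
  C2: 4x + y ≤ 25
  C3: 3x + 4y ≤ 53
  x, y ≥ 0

Feasible with a bounded optimal solution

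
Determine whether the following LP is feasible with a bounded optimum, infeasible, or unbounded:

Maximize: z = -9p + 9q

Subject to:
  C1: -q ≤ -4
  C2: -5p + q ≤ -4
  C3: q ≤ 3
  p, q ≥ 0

Infeasible (no feasible solution exists)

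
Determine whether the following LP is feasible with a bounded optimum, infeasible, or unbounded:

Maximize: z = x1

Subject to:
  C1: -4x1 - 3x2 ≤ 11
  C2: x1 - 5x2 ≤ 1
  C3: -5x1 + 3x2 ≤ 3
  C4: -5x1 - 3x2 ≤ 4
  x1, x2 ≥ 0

Unbounded (objective can increase without bound)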